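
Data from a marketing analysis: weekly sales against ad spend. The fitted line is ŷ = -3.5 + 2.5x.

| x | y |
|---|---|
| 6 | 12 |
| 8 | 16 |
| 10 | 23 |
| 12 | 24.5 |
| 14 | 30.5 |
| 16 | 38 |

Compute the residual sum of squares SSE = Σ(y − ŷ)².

SSE = 10

x=6: ŷ = -3.5 + 2.5·6 = 11.5; r = 12 − 11.5 = 0.5
x=8: ŷ = -3.5 + 2.5·8 = 16.5; r = 16 − 16.5 = -0.5
x=10: ŷ = -3.5 + 2.5·10 = 21.5; r = 23 − 21.5 = 1.5
x=12: ŷ = -3.5 + 2.5·12 = 26.5; r = 24.5 − 26.5 = -2
x=14: ŷ = -3.5 + 2.5·14 = 31.5; r = 30.5 − 31.5 = -1
x=16: ŷ = -3.5 + 2.5·16 = 36.5; r = 38 − 36.5 = 1.5
SSE = 0.25 + 0.25 + 2.25 + 4 + 1 + 2.25 = 10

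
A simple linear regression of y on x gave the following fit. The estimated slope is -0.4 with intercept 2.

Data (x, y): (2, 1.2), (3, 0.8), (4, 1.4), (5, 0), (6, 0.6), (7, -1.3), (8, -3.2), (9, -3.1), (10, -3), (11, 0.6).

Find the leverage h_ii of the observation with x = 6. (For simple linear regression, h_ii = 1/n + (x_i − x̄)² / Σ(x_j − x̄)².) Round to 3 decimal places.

x̄ = (2 + 3 + 4 + 5 + 6 + 7 + 8 + 9 + 10 + 11)/10 = 6.5
Σ(x − x̄)² = 20.25 + 12.25 + 6.25 + 2.25 + 0.25 + 0.25 + 2.25 + 6.25 + 12.25 + 20.25 = 82.5
h = 1/10 + (-0.5)²/82.5 = 0.1 + 0.0030303 = 0.103

h = 0.103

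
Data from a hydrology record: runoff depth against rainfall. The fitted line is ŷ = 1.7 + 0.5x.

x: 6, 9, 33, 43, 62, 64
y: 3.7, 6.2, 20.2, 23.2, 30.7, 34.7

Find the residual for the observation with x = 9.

r = 0

ŷ = 1.7 + 0.5·9 = 6.2
r = 6.2 − 6.2 = 0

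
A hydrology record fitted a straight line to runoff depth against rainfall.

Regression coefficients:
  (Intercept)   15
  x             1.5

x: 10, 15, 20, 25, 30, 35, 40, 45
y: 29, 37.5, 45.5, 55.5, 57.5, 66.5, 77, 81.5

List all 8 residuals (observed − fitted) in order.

-1, 0, 0.5, 3, -2.5, -1, 2, -1

x=10: ŷ = 15 + 1.5·10 = 30; r = 29 − 30 = -1
x=15: ŷ = 15 + 1.5·15 = 37.5; r = 37.5 − 37.5 = 0
x=20: ŷ = 15 + 1.5·20 = 45; r = 45.5 − 45 = 0.5
x=25: ŷ = 15 + 1.5·25 = 52.5; r = 55.5 − 52.5 = 3
x=30: ŷ = 15 + 1.5·30 = 60; r = 57.5 − 60 = -2.5
x=35: ŷ = 15 + 1.5·35 = 67.5; r = 66.5 − 67.5 = -1
x=40: ŷ = 15 + 1.5·40 = 75; r = 77 − 75 = 2
x=45: ŷ = 15 + 1.5·45 = 82.5; r = 81.5 − 82.5 = -1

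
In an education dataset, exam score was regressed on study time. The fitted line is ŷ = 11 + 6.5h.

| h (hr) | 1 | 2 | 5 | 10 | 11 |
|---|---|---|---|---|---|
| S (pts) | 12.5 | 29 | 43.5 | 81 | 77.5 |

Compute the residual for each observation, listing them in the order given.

-5, 5, 0, 5, -5

h=1: ŷ = 11 + 6.5·1 = 17.5; e = 12.5 − 17.5 = -5
h=2: ŷ = 11 + 6.5·2 = 24; e = 29 − 24 = 5
h=5: ŷ = 11 + 6.5·5 = 43.5; e = 43.5 − 43.5 = 0
h=10: ŷ = 11 + 6.5·10 = 76; e = 81 − 76 = 5
h=11: ŷ = 11 + 6.5·11 = 82.5; e = 77.5 − 82.5 = -5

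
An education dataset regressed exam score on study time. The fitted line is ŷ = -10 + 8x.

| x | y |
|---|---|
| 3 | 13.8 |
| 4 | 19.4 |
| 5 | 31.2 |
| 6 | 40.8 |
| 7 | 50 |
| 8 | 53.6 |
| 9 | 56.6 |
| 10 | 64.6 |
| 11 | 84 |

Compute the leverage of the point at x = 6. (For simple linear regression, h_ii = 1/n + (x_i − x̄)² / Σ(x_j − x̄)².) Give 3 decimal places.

h = 0.128

x̄ = (3 + 4 + 5 + 6 + 7 + 8 + 9 + 10 + 11)/9 = 7
Σ(x − x̄)² = 16 + 9 + 4 + 1 + 0 + 1 + 4 + 9 + 16 = 60
h = 1/9 + (-1)²/60 = 0.111111 + 0.0166667 = 0.128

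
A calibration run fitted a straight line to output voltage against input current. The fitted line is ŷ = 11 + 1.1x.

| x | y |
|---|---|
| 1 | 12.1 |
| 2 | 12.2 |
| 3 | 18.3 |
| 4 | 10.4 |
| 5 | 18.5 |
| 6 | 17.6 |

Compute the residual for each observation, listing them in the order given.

0, -1, 4, -5, 2, 0

x=1: ŷ = 11 + 1.1·1 = 12.1; r = 12.1 − 12.1 = 0
x=2: ŷ = 11 + 1.1·2 = 13.2; r = 12.2 − 13.2 = -1
x=3: ŷ = 11 + 1.1·3 = 14.3; r = 18.3 − 14.3 = 4
x=4: ŷ = 11 + 1.1·4 = 15.4; r = 10.4 − 15.4 = -5
x=5: ŷ = 11 + 1.1·5 = 16.5; r = 18.5 − 16.5 = 2
x=6: ŷ = 11 + 1.1·6 = 17.6; r = 17.6 − 17.6 = 0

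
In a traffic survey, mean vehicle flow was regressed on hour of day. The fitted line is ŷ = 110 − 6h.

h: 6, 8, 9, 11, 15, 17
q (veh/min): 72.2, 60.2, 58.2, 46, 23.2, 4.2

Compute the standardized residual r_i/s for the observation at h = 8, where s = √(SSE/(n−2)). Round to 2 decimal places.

-0.57

h=6: ŷ = 110 − 6·6 = 74; r = 72.2 − 74 = -1.8
h=8: ŷ = 110 − 6·8 = 62; r = 60.2 − 62 = -1.8
h=9: ŷ = 110 − 6·9 = 56; r = 58.2 − 56 = 2.2
h=11: ŷ = 110 − 6·11 = 44; r = 46 − 44 = 2
h=15: ŷ = 110 − 6·15 = 20; r = 23.2 − 20 = 3.2
h=17: ŷ = 110 − 6·17 = 8; r = 4.2 − 8 = -3.8
SSE = 3.24 + 3.24 + 4.84 + 4 + 10.24 + 14.44 = 40
s = √(40/4) = 3.16228
r/s = -1.8 / 3.16228 = -0.57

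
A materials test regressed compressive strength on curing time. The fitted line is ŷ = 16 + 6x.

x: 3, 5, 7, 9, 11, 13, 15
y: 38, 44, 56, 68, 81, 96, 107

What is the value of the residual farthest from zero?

x=3: ŷ = 16 + 6·3 = 34; r = 38 − 34 = 4
x=5: ŷ = 16 + 6·5 = 46; r = 44 − 46 = -2
x=7: ŷ = 16 + 6·7 = 58; r = 56 − 58 = -2
x=9: ŷ = 16 + 6·9 = 70; r = 68 − 70 = -2
x=11: ŷ = 16 + 6·11 = 82; r = 81 − 82 = -1
x=13: ŷ = 16 + 6·13 = 94; r = 96 − 94 = 2
x=15: ŷ = 16 + 6·15 = 106; r = 107 − 106 = 1
Largest |r| is 4 at x = 3, residual 4.

r = 4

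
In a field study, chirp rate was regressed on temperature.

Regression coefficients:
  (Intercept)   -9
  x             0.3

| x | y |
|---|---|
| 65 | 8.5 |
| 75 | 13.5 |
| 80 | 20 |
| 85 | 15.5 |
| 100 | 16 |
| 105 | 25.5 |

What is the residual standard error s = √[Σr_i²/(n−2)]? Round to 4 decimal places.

s = 4.0000

x=65: ŷ = -9 + 0.3·65 = 10.5; r = 8.5 − 10.5 = -2
x=75: ŷ = -9 + 0.3·75 = 13.5; r = 13.5 − 13.5 = 0
x=80: ŷ = -9 + 0.3·80 = 15; r = 20 − 15 = 5
x=85: ŷ = -9 + 0.3·85 = 16.5; r = 15.5 − 16.5 = -1
x=100: ŷ = -9 + 0.3·100 = 21; r = 16 − 21 = -5
x=105: ŷ = -9 + 0.3·105 = 22.5; r = 25.5 − 22.5 = 3
SSE = 4 + 0 + 25 + 1 + 25 + 9 = 64
s = √(64/4) = √16 ≈ 4.0000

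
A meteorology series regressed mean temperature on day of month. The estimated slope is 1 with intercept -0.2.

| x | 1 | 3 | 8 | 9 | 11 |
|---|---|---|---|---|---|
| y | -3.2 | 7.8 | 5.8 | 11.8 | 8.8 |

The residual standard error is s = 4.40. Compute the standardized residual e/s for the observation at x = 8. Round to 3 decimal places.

-0.455

ŷ = -0.2 + 8 = 7.8
e = 5.8 − 7.8 = -2
e/s = -2 / 4.40 = -0.455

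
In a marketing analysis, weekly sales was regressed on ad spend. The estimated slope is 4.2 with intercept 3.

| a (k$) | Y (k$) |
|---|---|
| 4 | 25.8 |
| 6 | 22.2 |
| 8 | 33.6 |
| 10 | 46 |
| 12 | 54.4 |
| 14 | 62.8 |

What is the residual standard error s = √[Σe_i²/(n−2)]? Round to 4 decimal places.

a=4: Ŷ = 3 + 4.2·4 = 19.8; e = 25.8 − 19.8 = 6
a=6: Ŷ = 3 + 4.2·6 = 28.2; e = 22.2 − 28.2 = -6
a=8: Ŷ = 3 + 4.2·8 = 36.6; e = 33.6 − 36.6 = -3
a=10: Ŷ = 3 + 4.2·10 = 45; e = 46 − 45 = 1
a=12: Ŷ = 3 + 4.2·12 = 53.4; e = 54.4 − 53.4 = 1
a=14: Ŷ = 3 + 4.2·14 = 61.8; e = 62.8 − 61.8 = 1
SSE = 36 + 36 + 9 + 1 + 1 + 1 = 84
s = √(84/4) = √21 ≈ 4.5826

s = 4.5826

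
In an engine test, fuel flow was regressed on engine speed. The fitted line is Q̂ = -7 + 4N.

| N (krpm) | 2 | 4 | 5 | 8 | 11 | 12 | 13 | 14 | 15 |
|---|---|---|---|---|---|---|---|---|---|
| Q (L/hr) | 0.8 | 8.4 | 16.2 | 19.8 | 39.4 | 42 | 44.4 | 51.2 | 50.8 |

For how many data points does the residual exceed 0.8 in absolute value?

N=2: Q̂ = -7 + 4·2 = 1; e = 0.8 − 1 = -0.2
N=4: Q̂ = -7 + 4·4 = 9; e = 8.4 − 9 = -0.6
N=5: Q̂ = -7 + 4·5 = 13; e = 16.2 − 13 = 3.2
N=8: Q̂ = -7 + 4·8 = 25; e = 19.8 − 25 = -5.2
N=11: Q̂ = -7 + 4·11 = 37; e = 39.4 − 37 = 2.4
N=12: Q̂ = -7 + 4·12 = 41; e = 42 − 41 = 1
N=13: Q̂ = -7 + 4·13 = 45; e = 44.4 − 45 = -0.6
N=14: Q̂ = -7 + 4·14 = 49; e = 51.2 − 49 = 2.2
N=15: Q̂ = -7 + 4·15 = 53; e = 50.8 − 53 = -2.2
|e| > 0.8: N=5 (|e|=3.2), N=8 (|e|=5.2), N=11 (|e|=2.4), N=12 (|e|=1), N=14 (|e|=2.2), N=15 (|e|=2.2) → 6

6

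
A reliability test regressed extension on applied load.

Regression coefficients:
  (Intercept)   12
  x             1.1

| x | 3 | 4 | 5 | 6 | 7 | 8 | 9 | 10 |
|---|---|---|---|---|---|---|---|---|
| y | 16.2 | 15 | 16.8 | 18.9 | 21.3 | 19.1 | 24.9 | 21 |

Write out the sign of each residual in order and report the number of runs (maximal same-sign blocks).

x=3: ŷ = 12 + 1.1·3 = 15.3; e = 16.2 − 15.3 = 0.9
x=4: ŷ = 12 + 1.1·4 = 16.4; e = 15 − 16.4 = -1.4
x=5: ŷ = 12 + 1.1·5 = 17.5; e = 16.8 − 17.5 = -0.7
x=6: ŷ = 12 + 1.1·6 = 18.6; e = 18.9 − 18.6 = 0.3
x=7: ŷ = 12 + 1.1·7 = 19.7; e = 21.3 − 19.7 = 1.6
x=8: ŷ = 12 + 1.1·8 = 20.8; e = 19.1 − 20.8 = -1.7
x=9: ŷ = 12 + 1.1·9 = 21.9; e = 24.9 − 21.9 = 3
x=10: ŷ = 12 + 1.1·10 = 23; e = 21 − 23 = -2
Signs: + − − + + − + −
Runs: +×1, −×2, +×2, −×1, +×1, −×1 → 6

6 runs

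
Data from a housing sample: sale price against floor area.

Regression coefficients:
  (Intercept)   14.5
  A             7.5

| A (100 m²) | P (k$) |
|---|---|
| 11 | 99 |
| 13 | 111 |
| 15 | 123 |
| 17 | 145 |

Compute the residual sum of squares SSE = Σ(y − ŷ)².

A=11: ŷ = 14.5 + 7.5·11 = 97; e = 99 − 97 = 2
A=13: ŷ = 14.5 + 7.5·13 = 112; e = 111 − 112 = -1
A=15: ŷ = 14.5 + 7.5·15 = 127; e = 123 − 127 = -4
A=17: ŷ = 14.5 + 7.5·17 = 142; e = 145 − 142 = 3
SSE = 4 + 1 + 16 + 9 = 30

SSE = 30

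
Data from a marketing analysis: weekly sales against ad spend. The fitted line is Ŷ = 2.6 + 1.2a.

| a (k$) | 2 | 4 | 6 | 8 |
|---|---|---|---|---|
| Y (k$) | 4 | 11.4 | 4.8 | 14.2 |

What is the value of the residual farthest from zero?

e = -5

a=2: Ŷ = 2.6 + 1.2·2 = 5; e = 4 − 5 = -1
a=4: Ŷ = 2.6 + 1.2·4 = 7.4; e = 11.4 − 7.4 = 4
a=6: Ŷ = 2.6 + 1.2·6 = 9.8; e = 4.8 − 9.8 = -5
a=8: Ŷ = 2.6 + 1.2·8 = 12.2; e = 14.2 − 12.2 = 2
Largest |e| is 5 at a = 6, residual -5.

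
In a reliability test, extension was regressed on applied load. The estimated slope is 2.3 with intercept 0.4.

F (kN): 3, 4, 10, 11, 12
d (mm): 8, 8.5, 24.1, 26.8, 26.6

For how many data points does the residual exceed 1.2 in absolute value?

1

F=3: ŷ = 0.4 + 2.3·3 = 7.3; r = 8 − 7.3 = 0.7
F=4: ŷ = 0.4 + 2.3·4 = 9.6; r = 8.5 − 9.6 = -1.1
F=10: ŷ = 0.4 + 2.3·10 = 23.4; r = 24.1 − 23.4 = 0.7
F=11: ŷ = 0.4 + 2.3·11 = 25.7; r = 26.8 − 25.7 = 1.1
F=12: ŷ = 0.4 + 2.3·12 = 28; r = 26.6 − 28 = -1.4
|r| > 1.2: F=12 (|r|=1.4) → 1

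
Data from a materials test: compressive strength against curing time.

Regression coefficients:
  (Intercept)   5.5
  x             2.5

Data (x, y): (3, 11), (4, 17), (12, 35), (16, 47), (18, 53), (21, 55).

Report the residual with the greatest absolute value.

x=3: ŷ = 5.5 + 2.5·3 = 13; r = 11 − 13 = -2
x=4: ŷ = 5.5 + 2.5·4 = 15.5; r = 17 − 15.5 = 1.5
x=12: ŷ = 5.5 + 2.5·12 = 35.5; r = 35 − 35.5 = -0.5
x=16: ŷ = 5.5 + 2.5·16 = 45.5; r = 47 − 45.5 = 1.5
x=18: ŷ = 5.5 + 2.5·18 = 50.5; r = 53 − 50.5 = 2.5
x=21: ŷ = 5.5 + 2.5·21 = 58; r = 55 − 58 = -3
Largest |r| is 3 at x = 21, residual -3.

r = -3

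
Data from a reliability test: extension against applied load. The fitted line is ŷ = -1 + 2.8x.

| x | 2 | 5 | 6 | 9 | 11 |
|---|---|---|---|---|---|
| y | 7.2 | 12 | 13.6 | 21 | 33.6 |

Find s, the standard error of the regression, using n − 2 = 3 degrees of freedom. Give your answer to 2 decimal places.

x=2: ŷ = -1 + 2.8·2 = 4.6; e = 7.2 − 4.6 = 2.6
x=5: ŷ = -1 + 2.8·5 = 13; e = 12 − 13 = -1
x=6: ŷ = -1 + 2.8·6 = 15.8; e = 13.6 − 15.8 = -2.2
x=9: ŷ = -1 + 2.8·9 = 24.2; e = 21 − 24.2 = -3.2
x=11: ŷ = -1 + 2.8·11 = 29.8; e = 33.6 − 29.8 = 3.8
SSE = 6.76 + 1 + 4.84 + 10.24 + 14.44 = 37.28
s = √(37.28/3) = √12.4267 ≈ 3.53

s = 3.53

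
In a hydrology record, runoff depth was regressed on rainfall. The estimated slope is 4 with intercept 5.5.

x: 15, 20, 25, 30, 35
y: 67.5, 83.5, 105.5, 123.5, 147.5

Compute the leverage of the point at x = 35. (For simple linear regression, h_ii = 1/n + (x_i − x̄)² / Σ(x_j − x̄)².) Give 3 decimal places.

x̄ = (15 + 20 + 25 + 30 + 35)/5 = 25
Σ(x − x̄)² = 100 + 25 + 0 + 25 + 100 = 250
h = 1/5 + (10)²/250 = 0.2 + 0.4 = 0.600

h = 0.600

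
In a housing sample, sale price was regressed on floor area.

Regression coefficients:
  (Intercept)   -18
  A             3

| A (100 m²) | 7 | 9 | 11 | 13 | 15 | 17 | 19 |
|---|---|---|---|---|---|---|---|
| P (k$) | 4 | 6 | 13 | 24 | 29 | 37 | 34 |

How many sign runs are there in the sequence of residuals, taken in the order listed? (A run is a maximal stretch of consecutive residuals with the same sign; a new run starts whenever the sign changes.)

4 runs

A=7: ŷ = -18 + 3·7 = 3; e = 4 − 3 = 1
A=9: ŷ = -18 + 3·9 = 9; e = 6 − 9 = -3
A=11: ŷ = -18 + 3·11 = 15; e = 13 − 15 = -2
A=13: ŷ = -18 + 3·13 = 21; e = 24 − 21 = 3
A=15: ŷ = -18 + 3·15 = 27; e = 29 − 27 = 2
A=17: ŷ = -18 + 3·17 = 33; e = 37 − 33 = 4
A=19: ŷ = -18 + 3·19 = 39; e = 34 − 39 = -5
Signs: + − − + + + −
Runs: +×1, −×2, +×3, −×1 → 4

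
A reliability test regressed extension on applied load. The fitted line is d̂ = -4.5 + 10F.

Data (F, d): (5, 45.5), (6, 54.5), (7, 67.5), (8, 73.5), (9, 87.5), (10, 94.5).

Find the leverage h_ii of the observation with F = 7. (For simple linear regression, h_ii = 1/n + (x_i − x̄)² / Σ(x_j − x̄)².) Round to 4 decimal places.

h = 0.1810

F̄ = (5 + 6 + 7 + 8 + 9 + 10)/6 = 7.5
Σ(F − F̄)² = 6.25 + 2.25 + 0.25 + 0.25 + 2.25 + 6.25 = 17.5
h = 1/6 + (-0.5)²/17.5 = 0.166667 + 0.0142857 = 0.1810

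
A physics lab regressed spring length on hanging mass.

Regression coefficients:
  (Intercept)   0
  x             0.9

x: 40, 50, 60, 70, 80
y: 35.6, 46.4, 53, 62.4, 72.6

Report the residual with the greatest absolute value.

e = 1.4

x=40: ŷ = 0.9·40 = 36; e = 35.6 − 36 = -0.4
x=50: ŷ = 0.9·50 = 45; e = 46.4 − 45 = 1.4
x=60: ŷ = 0.9·60 = 54; e = 53 − 54 = -1
x=70: ŷ = 0.9·70 = 63; e = 62.4 − 63 = -0.6
x=80: ŷ = 0.9·80 = 72; e = 72.6 − 72 = 0.6
Largest |e| is 1.4 at x = 50, residual 1.4.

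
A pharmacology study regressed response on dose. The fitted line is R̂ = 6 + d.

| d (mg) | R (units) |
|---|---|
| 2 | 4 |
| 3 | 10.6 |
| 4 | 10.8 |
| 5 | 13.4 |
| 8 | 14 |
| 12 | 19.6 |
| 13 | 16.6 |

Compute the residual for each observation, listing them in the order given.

d=2: R̂ = 6 + 2 = 8; e = 4 − 8 = -4
d=3: R̂ = 6 + 3 = 9; e = 10.6 − 9 = 1.6
d=4: R̂ = 6 + 4 = 10; e = 10.8 − 10 = 0.8
d=5: R̂ = 6 + 5 = 11; e = 13.4 − 11 = 2.4
d=8: R̂ = 6 + 8 = 14; e = 14 − 14 = 0
d=12: R̂ = 6 + 12 = 18; e = 19.6 − 18 = 1.6
d=13: R̂ = 6 + 13 = 19; e = 16.6 − 19 = -2.4

-4, 1.6, 0.8, 2.4, 0, 1.6, -2.4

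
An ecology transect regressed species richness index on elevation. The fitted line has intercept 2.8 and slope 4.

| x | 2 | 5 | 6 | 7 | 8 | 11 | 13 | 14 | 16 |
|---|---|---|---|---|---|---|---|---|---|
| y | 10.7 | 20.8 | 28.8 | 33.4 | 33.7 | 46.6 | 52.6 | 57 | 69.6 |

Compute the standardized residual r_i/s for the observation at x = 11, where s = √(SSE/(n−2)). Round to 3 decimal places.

x=2: ŷ = 2.8 + 4·2 = 10.8; r = 10.7 − 10.8 = -0.1
x=5: ŷ = 2.8 + 4·5 = 22.8; r = 20.8 − 22.8 = -2
x=6: ŷ = 2.8 + 4·6 = 26.8; r = 28.8 − 26.8 = 2
x=7: ŷ = 2.8 + 4·7 = 30.8; r = 33.4 − 30.8 = 2.6
x=8: ŷ = 2.8 + 4·8 = 34.8; r = 33.7 − 34.8 = -1.1
x=11: ŷ = 2.8 + 4·11 = 46.8; r = 46.6 − 46.8 = -0.2
x=13: ŷ = 2.8 + 4·13 = 54.8; r = 52.6 − 54.8 = -2.2
x=14: ŷ = 2.8 + 4·14 = 58.8; r = 57 − 58.8 = -1.8
x=16: ŷ = 2.8 + 4·16 = 66.8; r = 69.6 − 66.8 = 2.8
SSE = 0.01 + 4 + 4 + 6.76 + 1.21 + 0.04 + 4.84 + 3.24 + 7.84 = 31.94
s = √(31.94/7) = 2.13608
r/s = -0.2 / 2.13608 = -0.094

-0.094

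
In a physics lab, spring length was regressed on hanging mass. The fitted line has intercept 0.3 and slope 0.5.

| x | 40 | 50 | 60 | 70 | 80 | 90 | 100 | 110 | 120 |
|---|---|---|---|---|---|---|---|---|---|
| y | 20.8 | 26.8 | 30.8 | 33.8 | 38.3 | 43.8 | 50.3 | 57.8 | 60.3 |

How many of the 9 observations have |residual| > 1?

x=40: ŷ = 0.3 + 0.5·40 = 20.3; r = 20.8 − 20.3 = 0.5
x=50: ŷ = 0.3 + 0.5·50 = 25.3; r = 26.8 − 25.3 = 1.5
x=60: ŷ = 0.3 + 0.5·60 = 30.3; r = 30.8 − 30.3 = 0.5
x=70: ŷ = 0.3 + 0.5·70 = 35.3; r = 33.8 − 35.3 = -1.5
x=80: ŷ = 0.3 + 0.5·80 = 40.3; r = 38.3 − 40.3 = -2
x=90: ŷ = 0.3 + 0.5·90 = 45.3; r = 43.8 − 45.3 = -1.5
x=100: ŷ = 0.3 + 0.5·100 = 50.3; r = 50.3 − 50.3 = 0
x=110: ŷ = 0.3 + 0.5·110 = 55.3; r = 57.8 − 55.3 = 2.5
x=120: ŷ = 0.3 + 0.5·120 = 60.3; r = 60.3 − 60.3 = 0
|r| > 1: x=50 (|r|=1.5), x=70 (|r|=1.5), x=80 (|r|=2), x=90 (|r|=1.5), x=110 (|r|=2.5) → 5

5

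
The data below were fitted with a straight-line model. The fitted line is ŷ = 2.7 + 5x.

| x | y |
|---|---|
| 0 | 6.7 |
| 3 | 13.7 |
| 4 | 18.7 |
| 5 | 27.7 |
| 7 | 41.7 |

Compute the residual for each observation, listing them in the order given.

4, -4, -4, 0, 4

x=0: ŷ = 2.7 + 5·0 = 2.7; e = 6.7 − 2.7 = 4
x=3: ŷ = 2.7 + 5·3 = 17.7; e = 13.7 − 17.7 = -4
x=4: ŷ = 2.7 + 5·4 = 22.7; e = 18.7 − 22.7 = -4
x=5: ŷ = 2.7 + 5·5 = 27.7; e = 27.7 − 27.7 = 0
x=7: ŷ = 2.7 + 5·7 = 37.7; e = 41.7 − 37.7 = 4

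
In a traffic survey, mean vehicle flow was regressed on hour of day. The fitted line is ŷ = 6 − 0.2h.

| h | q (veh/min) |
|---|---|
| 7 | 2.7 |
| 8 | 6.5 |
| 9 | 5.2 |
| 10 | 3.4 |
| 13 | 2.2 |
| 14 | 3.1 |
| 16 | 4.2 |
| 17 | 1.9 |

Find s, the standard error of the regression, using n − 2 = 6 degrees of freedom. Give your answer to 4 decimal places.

s = 1.4877

h=7: ŷ = 6 − 0.2·7 = 4.6; r = 2.7 − 4.6 = -1.9
h=8: ŷ = 6 − 0.2·8 = 4.4; r = 6.5 − 4.4 = 2.1
h=9: ŷ = 6 − 0.2·9 = 4.2; r = 5.2 − 4.2 = 1
h=10: ŷ = 6 − 0.2·10 = 4; r = 3.4 − 4 = -0.6
h=13: ŷ = 6 − 0.2·13 = 3.4; r = 2.2 − 3.4 = -1.2
h=14: ŷ = 6 − 0.2·14 = 3.2; r = 3.1 − 3.2 = -0.1
h=16: ŷ = 6 − 0.2·16 = 2.8; r = 4.2 − 2.8 = 1.4
h=17: ŷ = 6 − 0.2·17 = 2.6; r = 1.9 − 2.6 = -0.7
SSE = 3.61 + 4.41 + 1 + 0.36 + 1.44 + 0.01 + 1.96 + 0.49 = 13.28
s = √(13.28/6) = √2.21333 ≈ 1.4877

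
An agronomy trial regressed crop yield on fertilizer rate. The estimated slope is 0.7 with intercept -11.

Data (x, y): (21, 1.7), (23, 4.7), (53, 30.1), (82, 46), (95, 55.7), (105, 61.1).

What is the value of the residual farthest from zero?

x=21: ŷ = -11 + 0.7·21 = 3.7; e = 1.7 − 3.7 = -2
x=23: ŷ = -11 + 0.7·23 = 5.1; e = 4.7 − 5.1 = -0.4
x=53: ŷ = -11 + 0.7·53 = 26.1; e = 30.1 − 26.1 = 4
x=82: ŷ = -11 + 0.7·82 = 46.4; e = 46 − 46.4 = -0.4
x=95: ŷ = -11 + 0.7·95 = 55.5; e = 55.7 − 55.5 = 0.2
x=105: ŷ = -11 + 0.7·105 = 62.5; e = 61.1 − 62.5 = -1.4
Largest |e| is 4 at x = 53, residual 4.

e = 4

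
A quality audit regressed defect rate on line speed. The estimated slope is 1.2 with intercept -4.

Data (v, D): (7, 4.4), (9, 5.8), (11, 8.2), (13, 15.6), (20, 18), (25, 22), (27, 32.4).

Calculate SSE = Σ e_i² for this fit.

SSE = 54

v=7: D̂ = -4 + 1.2·7 = 4.4; e = 4.4 − 4.4 = 0
v=9: D̂ = -4 + 1.2·9 = 6.8; e = 5.8 − 6.8 = -1
v=11: D̂ = -4 + 1.2·11 = 9.2; e = 8.2 − 9.2 = -1
v=13: D̂ = -4 + 1.2·13 = 11.6; e = 15.6 − 11.6 = 4
v=20: D̂ = -4 + 1.2·20 = 20; e = 18 − 20 = -2
v=25: D̂ = -4 + 1.2·25 = 26; e = 22 − 26 = -4
v=27: D̂ = -4 + 1.2·27 = 28.4; e = 32.4 − 28.4 = 4
SSE = 0 + 1 + 1 + 16 + 4 + 16 + 16 = 54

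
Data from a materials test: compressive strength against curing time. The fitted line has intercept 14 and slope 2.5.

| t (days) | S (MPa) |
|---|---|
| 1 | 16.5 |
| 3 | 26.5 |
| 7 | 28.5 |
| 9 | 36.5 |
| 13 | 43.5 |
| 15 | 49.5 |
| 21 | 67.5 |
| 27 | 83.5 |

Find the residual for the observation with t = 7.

r = -3

ŷ = 14 + 2.5·7 = 31.5
r = 28.5 − 31.5 = -3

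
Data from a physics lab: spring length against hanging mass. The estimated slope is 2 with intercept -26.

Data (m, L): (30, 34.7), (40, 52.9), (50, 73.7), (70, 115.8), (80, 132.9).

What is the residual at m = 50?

r = -0.3

ŷ = -26 + 2·50 = 74
r = 73.7 − 74 = -0.3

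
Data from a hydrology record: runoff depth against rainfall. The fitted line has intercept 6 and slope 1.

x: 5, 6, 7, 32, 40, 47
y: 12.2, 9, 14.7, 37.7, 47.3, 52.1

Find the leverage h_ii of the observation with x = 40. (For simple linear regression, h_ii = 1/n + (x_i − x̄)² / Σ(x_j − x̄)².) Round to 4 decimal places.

x̄ = (5 + 6 + 7 + 32 + 40 + 47)/6 = 22.8333
Σ(x − x̄)² = 318.028 + 283.361 + 250.694 + 84.0278 + 294.694 + 584.028 = 1814.83
h = 1/6 + (17.1667)²/1814.83 = 0.166667 + 0.162381 = 0.3290

h = 0.3290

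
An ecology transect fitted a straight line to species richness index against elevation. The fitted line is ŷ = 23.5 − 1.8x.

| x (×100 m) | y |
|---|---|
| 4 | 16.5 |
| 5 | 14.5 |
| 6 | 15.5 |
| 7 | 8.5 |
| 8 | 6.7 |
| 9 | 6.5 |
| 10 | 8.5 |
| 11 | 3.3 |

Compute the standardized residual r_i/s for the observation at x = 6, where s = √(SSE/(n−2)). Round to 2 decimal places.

x=4: ŷ = 23.5 − 1.8·4 = 16.3; r = 16.5 − 16.3 = 0.2
x=5: ŷ = 23.5 − 1.8·5 = 14.5; r = 14.5 − 14.5 = 0
x=6: ŷ = 23.5 − 1.8·6 = 12.7; r = 15.5 − 12.7 = 2.8
x=7: ŷ = 23.5 − 1.8·7 = 10.9; r = 8.5 − 10.9 = -2.4
x=8: ŷ = 23.5 − 1.8·8 = 9.1; r = 6.7 − 9.1 = -2.4
x=9: ŷ = 23.5 − 1.8·9 = 7.3; r = 6.5 − 7.3 = -0.8
x=10: ŷ = 23.5 − 1.8·10 = 5.5; r = 8.5 − 5.5 = 3
x=11: ŷ = 23.5 − 1.8·11 = 3.7; r = 3.3 − 3.7 = -0.4
SSE = 0.04 + 0 + 7.84 + 5.76 + 5.76 + 0.64 + 9 + 0.16 = 29.2
s = √(29.2/6) = 2.20605
r/s = 2.8 / 2.20605 = 1.27

1.27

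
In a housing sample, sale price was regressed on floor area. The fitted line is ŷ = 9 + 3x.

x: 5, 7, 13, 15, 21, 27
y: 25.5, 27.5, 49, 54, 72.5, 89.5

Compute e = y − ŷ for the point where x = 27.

e = -0.5

ŷ = 9 + 3·27 = 90
e = 89.5 − 90 = -0.5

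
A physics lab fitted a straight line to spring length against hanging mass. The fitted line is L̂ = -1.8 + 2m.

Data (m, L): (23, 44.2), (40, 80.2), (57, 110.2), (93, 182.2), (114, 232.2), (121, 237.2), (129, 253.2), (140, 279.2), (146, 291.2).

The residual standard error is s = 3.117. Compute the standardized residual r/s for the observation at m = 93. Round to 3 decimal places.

L̂ = -1.8 + 2·93 = 184.2
r = 182.2 − 184.2 = -2
r/s = -2 / 3.117 = -0.642

-0.642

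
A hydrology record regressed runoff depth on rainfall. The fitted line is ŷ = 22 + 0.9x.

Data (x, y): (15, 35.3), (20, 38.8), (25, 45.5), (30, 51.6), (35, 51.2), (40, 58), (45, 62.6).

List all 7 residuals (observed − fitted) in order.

-0.2, -1.2, 1, 2.6, -2.3, 0, 0.1

x=15: ŷ = 22 + 0.9·15 = 35.5; r = 35.3 − 35.5 = -0.2
x=20: ŷ = 22 + 0.9·20 = 40; r = 38.8 − 40 = -1.2
x=25: ŷ = 22 + 0.9·25 = 44.5; r = 45.5 − 44.5 = 1
x=30: ŷ = 22 + 0.9·30 = 49; r = 51.6 − 49 = 2.6
x=35: ŷ = 22 + 0.9·35 = 53.5; r = 51.2 − 53.5 = -2.3
x=40: ŷ = 22 + 0.9·40 = 58; r = 58 − 58 = 0
x=45: ŷ = 22 + 0.9·45 = 62.5; r = 62.6 − 62.5 = 0.1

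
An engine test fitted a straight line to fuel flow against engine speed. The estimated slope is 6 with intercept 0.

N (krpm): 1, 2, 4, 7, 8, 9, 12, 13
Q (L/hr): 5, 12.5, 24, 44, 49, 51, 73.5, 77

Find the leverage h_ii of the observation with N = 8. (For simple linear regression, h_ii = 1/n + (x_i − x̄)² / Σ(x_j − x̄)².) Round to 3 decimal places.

N̄ = (1 + 2 + 4 + 7 + 8 + 9 + 12 + 13)/8 = 7
Σ(N − N̄)² = 36 + 25 + 9 + 0 + 1 + 4 + 25 + 36 = 136
h = 1/8 + (1)²/136 = 0.125 + 0.00735294 = 0.132

h = 0.132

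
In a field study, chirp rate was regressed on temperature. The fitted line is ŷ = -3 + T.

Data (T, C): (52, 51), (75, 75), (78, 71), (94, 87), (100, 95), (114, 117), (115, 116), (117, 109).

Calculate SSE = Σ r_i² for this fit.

SSE = 126

T=52: ŷ = -3 + 52 = 49; r = 51 − 49 = 2
T=75: ŷ = -3 + 75 = 72; r = 75 − 72 = 3
T=78: ŷ = -3 + 78 = 75; r = 71 − 75 = -4
T=94: ŷ = -3 + 94 = 91; r = 87 − 91 = -4
T=100: ŷ = -3 + 100 = 97; r = 95 − 97 = -2
T=114: ŷ = -3 + 114 = 111; r = 117 − 111 = 6
T=115: ŷ = -3 + 115 = 112; r = 116 − 112 = 4
T=117: ŷ = -3 + 117 = 114; r = 109 − 114 = -5
SSE = 4 + 9 + 16 + 16 + 4 + 36 + 16 + 25 = 126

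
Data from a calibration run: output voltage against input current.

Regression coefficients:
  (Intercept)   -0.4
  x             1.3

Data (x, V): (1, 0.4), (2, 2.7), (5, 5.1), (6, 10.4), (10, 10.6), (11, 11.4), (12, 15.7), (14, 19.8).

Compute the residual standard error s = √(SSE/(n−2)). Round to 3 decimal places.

s = 2.041

x=1: V̂ = -0.4 + 1.3·1 = 0.9; e = 0.4 − 0.9 = -0.5
x=2: V̂ = -0.4 + 1.3·2 = 2.2; e = 2.7 − 2.2 = 0.5
x=5: V̂ = -0.4 + 1.3·5 = 6.1; e = 5.1 − 6.1 = -1
x=6: V̂ = -0.4 + 1.3·6 = 7.4; e = 10.4 − 7.4 = 3
x=10: V̂ = -0.4 + 1.3·10 = 12.6; e = 10.6 − 12.6 = -2
x=11: V̂ = -0.4 + 1.3·11 = 13.9; e = 11.4 − 13.9 = -2.5
x=12: V̂ = -0.4 + 1.3·12 = 15.2; e = 15.7 − 15.2 = 0.5
x=14: V̂ = -0.4 + 1.3·14 = 17.8; e = 19.8 − 17.8 = 2
SSE = 0.25 + 0.25 + 1 + 9 + 4 + 6.25 + 0.25 + 4 = 25
s = √(25/6) = √4.16667 ≈ 2.041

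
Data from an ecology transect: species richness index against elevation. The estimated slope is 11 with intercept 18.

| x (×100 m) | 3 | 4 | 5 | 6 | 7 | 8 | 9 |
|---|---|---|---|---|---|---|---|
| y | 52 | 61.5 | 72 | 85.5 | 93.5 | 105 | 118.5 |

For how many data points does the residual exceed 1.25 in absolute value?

3

x=3: ŷ = 18 + 11·3 = 51; r = 52 − 51 = 1
x=4: ŷ = 18 + 11·4 = 62; r = 61.5 − 62 = -0.5
x=5: ŷ = 18 + 11·5 = 73; r = 72 − 73 = -1
x=6: ŷ = 18 + 11·6 = 84; r = 85.5 − 84 = 1.5
x=7: ŷ = 18 + 11·7 = 95; r = 93.5 − 95 = -1.5
x=8: ŷ = 18 + 11·8 = 106; r = 105 − 106 = -1
x=9: ŷ = 18 + 11·9 = 117; r = 118.5 − 117 = 1.5
|r| > 1.25: x=6 (|r|=1.5), x=7 (|r|=1.5), x=9 (|r|=1.5) → 3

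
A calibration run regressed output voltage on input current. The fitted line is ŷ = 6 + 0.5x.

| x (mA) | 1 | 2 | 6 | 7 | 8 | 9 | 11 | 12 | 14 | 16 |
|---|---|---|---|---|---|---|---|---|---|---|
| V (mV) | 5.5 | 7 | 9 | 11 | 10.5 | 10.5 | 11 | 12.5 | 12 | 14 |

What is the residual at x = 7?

ŷ = 6 + 0.5·7 = 9.5
e = 11 − 9.5 = 1.5

e = 1.5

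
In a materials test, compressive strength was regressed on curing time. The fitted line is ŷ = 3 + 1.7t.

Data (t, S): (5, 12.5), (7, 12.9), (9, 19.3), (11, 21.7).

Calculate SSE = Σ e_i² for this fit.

SSE = 6

t=5: ŷ = 3 + 1.7·5 = 11.5; e = 12.5 − 11.5 = 1
t=7: ŷ = 3 + 1.7·7 = 14.9; e = 12.9 − 14.9 = -2
t=9: ŷ = 3 + 1.7·9 = 18.3; e = 19.3 − 18.3 = 1
t=11: ŷ = 3 + 1.7·11 = 21.7; e = 21.7 − 21.7 = 0
SSE = 1 + 4 + 1 + 0 = 6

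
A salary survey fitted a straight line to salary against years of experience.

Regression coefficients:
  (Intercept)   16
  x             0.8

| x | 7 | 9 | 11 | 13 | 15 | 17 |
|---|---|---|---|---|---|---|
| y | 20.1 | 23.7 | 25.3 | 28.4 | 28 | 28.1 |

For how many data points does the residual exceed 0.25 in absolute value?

x=7: ŷ = 16 + 0.8·7 = 21.6; e = 20.1 − 21.6 = -1.5
x=9: ŷ = 16 + 0.8·9 = 23.2; e = 23.7 − 23.2 = 0.5
x=11: ŷ = 16 + 0.8·11 = 24.8; e = 25.3 − 24.8 = 0.5
x=13: ŷ = 16 + 0.8·13 = 26.4; e = 28.4 − 26.4 = 2
x=15: ŷ = 16 + 0.8·15 = 28; e = 28 − 28 = 0
x=17: ŷ = 16 + 0.8·17 = 29.6; e = 28.1 − 29.6 = -1.5
|e| > 0.25: x=7 (|e|=1.5), x=9 (|e|=0.5), x=11 (|e|=0.5), x=13 (|e|=2), x=17 (|e|=1.5) → 5

5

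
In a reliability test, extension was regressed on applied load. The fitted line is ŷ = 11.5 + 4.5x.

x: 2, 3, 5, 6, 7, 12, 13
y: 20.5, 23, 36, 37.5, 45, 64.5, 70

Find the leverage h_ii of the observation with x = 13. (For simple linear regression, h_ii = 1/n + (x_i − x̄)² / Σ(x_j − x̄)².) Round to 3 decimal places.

x̄ = (2 + 3 + 5 + 6 + 7 + 12 + 13)/7 = 6.85714
Σ(x − x̄)² = 23.5918 + 14.8776 + 3.44898 + 0.734694 + 0.0204082 + 26.449 + 37.7347 = 106.857
h = 1/7 + (6.14286)²/106.857 = 0.142857 + 0.353132 = 0.496

h = 0.496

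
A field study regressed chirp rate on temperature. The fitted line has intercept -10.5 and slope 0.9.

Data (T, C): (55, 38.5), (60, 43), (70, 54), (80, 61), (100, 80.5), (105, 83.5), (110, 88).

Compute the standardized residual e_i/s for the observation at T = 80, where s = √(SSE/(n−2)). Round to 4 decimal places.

T=55: ŷ = -10.5 + 0.9·55 = 39; e = 38.5 − 39 = -0.5
T=60: ŷ = -10.5 + 0.9·60 = 43.5; e = 43 − 43.5 = -0.5
T=70: ŷ = -10.5 + 0.9·70 = 52.5; e = 54 − 52.5 = 1.5
T=80: ŷ = -10.5 + 0.9·80 = 61.5; e = 61 − 61.5 = -0.5
T=100: ŷ = -10.5 + 0.9·100 = 79.5; e = 80.5 − 79.5 = 1
T=105: ŷ = -10.5 + 0.9·105 = 84; e = 83.5 − 84 = -0.5
T=110: ŷ = -10.5 + 0.9·110 = 88.5; e = 88 − 88.5 = -0.5
SSE = 0.25 + 0.25 + 2.25 + 0.25 + 1 + 0.25 + 0.25 = 4.5
s = √(4.5/5) = 0.948683
e/s = -0.5 / 0.948683 = -0.5270

-0.5270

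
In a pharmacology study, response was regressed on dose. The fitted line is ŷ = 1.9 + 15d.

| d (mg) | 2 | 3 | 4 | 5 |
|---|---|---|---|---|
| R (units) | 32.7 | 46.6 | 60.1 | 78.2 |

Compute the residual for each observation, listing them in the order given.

d=2: ŷ = 1.9 + 15·2 = 31.9; e = 32.7 − 31.9 = 0.8
d=3: ŷ = 1.9 + 15·3 = 46.9; e = 46.6 − 46.9 = -0.3
d=4: ŷ = 1.9 + 15·4 = 61.9; e = 60.1 − 61.9 = -1.8
d=5: ŷ = 1.9 + 15·5 = 76.9; e = 78.2 − 76.9 = 1.3

0.8, -0.3, -1.8, 1.3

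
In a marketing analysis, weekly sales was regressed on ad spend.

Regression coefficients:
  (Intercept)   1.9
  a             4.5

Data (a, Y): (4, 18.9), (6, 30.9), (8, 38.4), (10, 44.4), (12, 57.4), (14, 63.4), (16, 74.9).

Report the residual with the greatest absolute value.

a=4: ŷ = 1.9 + 4.5·4 = 19.9; r = 18.9 − 19.9 = -1
a=6: ŷ = 1.9 + 4.5·6 = 28.9; r = 30.9 − 28.9 = 2
a=8: ŷ = 1.9 + 4.5·8 = 37.9; r = 38.4 − 37.9 = 0.5
a=10: ŷ = 1.9 + 4.5·10 = 46.9; r = 44.4 − 46.9 = -2.5
a=12: ŷ = 1.9 + 4.5·12 = 55.9; r = 57.4 − 55.9 = 1.5
a=14: ŷ = 1.9 + 4.5·14 = 64.9; r = 63.4 − 64.9 = -1.5
a=16: ŷ = 1.9 + 4.5·16 = 73.9; r = 74.9 − 73.9 = 1
Largest |r| is 2.5 at a = 10, residual -2.5.

r = -2.5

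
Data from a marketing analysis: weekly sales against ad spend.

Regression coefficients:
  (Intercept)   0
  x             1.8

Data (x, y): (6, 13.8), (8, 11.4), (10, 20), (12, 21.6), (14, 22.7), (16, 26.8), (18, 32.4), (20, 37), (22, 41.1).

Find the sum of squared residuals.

SSE = 35.5

x=6: ŷ = 1.8·6 = 10.8; e = 13.8 − 10.8 = 3
x=8: ŷ = 1.8·8 = 14.4; e = 11.4 − 14.4 = -3
x=10: ŷ = 1.8·10 = 18; e = 20 − 18 = 2
x=12: ŷ = 1.8·12 = 21.6; e = 21.6 − 21.6 = 0
x=14: ŷ = 1.8·14 = 25.2; e = 22.7 − 25.2 = -2.5
x=16: ŷ = 1.8·16 = 28.8; e = 26.8 − 28.8 = -2
x=18: ŷ = 1.8·18 = 32.4; e = 32.4 − 32.4 = 0
x=20: ŷ = 1.8·20 = 36; e = 37 − 36 = 1
x=22: ŷ = 1.8·22 = 39.6; e = 41.1 − 39.6 = 1.5
SSE = 9 + 9 + 4 + 0 + 6.25 + 4 + 0 + 1 + 2.25 = 35.5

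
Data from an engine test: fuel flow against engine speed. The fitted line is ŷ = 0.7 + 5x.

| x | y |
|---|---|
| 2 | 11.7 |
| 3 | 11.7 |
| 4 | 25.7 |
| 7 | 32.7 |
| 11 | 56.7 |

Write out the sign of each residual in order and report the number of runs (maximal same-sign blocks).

5 runs

x=2: ŷ = 0.7 + 5·2 = 10.7; e = 11.7 − 10.7 = 1
x=3: ŷ = 0.7 + 5·3 = 15.7; e = 11.7 − 15.7 = -4
x=4: ŷ = 0.7 + 5·4 = 20.7; e = 25.7 − 20.7 = 5
x=7: ŷ = 0.7 + 5·7 = 35.7; e = 32.7 − 35.7 = -3
x=11: ŷ = 0.7 + 5·11 = 55.7; e = 56.7 − 55.7 = 1
Signs: + − + − +
Runs: +×1, −×1, +×1, −×1, +×1 → 5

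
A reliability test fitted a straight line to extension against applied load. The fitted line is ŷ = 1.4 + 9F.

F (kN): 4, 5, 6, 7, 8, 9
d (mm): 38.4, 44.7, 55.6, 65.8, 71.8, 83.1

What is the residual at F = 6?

r = 0.2

ŷ = 1.4 + 9·6 = 55.4
r = 55.6 − 55.4 = 0.2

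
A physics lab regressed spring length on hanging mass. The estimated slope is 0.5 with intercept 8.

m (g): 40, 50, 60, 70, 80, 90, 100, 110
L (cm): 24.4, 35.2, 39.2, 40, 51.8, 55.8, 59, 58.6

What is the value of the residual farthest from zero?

r = -4.4

m=40: L̂ = 8 + 0.5·40 = 28; r = 24.4 − 28 = -3.6
m=50: L̂ = 8 + 0.5·50 = 33; r = 35.2 − 33 = 2.2
m=60: L̂ = 8 + 0.5·60 = 38; r = 39.2 − 38 = 1.2
m=70: L̂ = 8 + 0.5·70 = 43; r = 40 − 43 = -3
m=80: L̂ = 8 + 0.5·80 = 48; r = 51.8 − 48 = 3.8
m=90: L̂ = 8 + 0.5·90 = 53; r = 55.8 − 53 = 2.8
m=100: L̂ = 8 + 0.5·100 = 58; r = 59 − 58 = 1
m=110: L̂ = 8 + 0.5·110 = 63; r = 58.6 − 63 = -4.4
Largest |r| is 4.4 at m = 110, residual -4.4.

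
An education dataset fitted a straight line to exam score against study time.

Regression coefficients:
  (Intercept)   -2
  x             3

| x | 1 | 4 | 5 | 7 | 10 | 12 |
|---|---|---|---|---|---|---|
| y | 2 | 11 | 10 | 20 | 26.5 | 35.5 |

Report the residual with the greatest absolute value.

r = -3

x=1: ŷ = -2 + 3·1 = 1; r = 2 − 1 = 1
x=4: ŷ = -2 + 3·4 = 10; r = 11 − 10 = 1
x=5: ŷ = -2 + 3·5 = 13; r = 10 − 13 = -3
x=7: ŷ = -2 + 3·7 = 19; r = 20 − 19 = 1
x=10: ŷ = -2 + 3·10 = 28; r = 26.5 − 28 = -1.5
x=12: ŷ = -2 + 3·12 = 34; r = 35.5 − 34 = 1.5
Largest |r| is 3 at x = 5, residual -3.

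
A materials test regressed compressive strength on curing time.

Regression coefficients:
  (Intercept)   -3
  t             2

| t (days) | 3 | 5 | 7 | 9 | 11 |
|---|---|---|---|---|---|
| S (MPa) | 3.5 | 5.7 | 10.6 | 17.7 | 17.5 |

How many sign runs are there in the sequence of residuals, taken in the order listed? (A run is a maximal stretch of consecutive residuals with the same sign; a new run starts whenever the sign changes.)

4 runs

t=3: Ŝ = -3 + 2·3 = 3; r = 3.5 − 3 = 0.5
t=5: Ŝ = -3 + 2·5 = 7; r = 5.7 − 7 = -1.3
t=7: Ŝ = -3 + 2·7 = 11; r = 10.6 − 11 = -0.4
t=9: Ŝ = -3 + 2·9 = 15; r = 17.7 − 15 = 2.7
t=11: Ŝ = -3 + 2·11 = 19; r = 17.5 − 19 = -1.5
Signs: + − − + −
Runs: +×1, −×2, +×1, −×1 → 4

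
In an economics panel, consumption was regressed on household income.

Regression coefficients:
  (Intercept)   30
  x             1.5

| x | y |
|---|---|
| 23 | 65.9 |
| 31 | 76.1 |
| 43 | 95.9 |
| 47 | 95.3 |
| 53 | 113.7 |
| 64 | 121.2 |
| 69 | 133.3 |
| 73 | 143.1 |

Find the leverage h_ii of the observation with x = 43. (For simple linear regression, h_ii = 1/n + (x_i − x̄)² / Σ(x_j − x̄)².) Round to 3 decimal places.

h = 0.149

x̄ = (23 + 31 + 43 + 47 + 53 + 64 + 69 + 73)/8 = 50.375
Σ(x − x̄)² = 749.391 + 375.391 + 54.3906 + 11.3906 + 6.89062 + 185.641 + 346.891 + 511.891 = 2241.88
h = 1/8 + (-7.375)²/2241.88 = 0.125 + 0.0242612 = 0.149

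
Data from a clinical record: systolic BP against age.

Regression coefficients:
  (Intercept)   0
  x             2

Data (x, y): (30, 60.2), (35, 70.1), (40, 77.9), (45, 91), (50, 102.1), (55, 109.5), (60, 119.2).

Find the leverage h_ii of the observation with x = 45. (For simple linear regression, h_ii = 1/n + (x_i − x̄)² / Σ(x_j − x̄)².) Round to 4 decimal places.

h = 0.1429

x̄ = (30 + 35 + 40 + 45 + 50 + 55 + 60)/7 = 45
Σ(x − x̄)² = 225 + 100 + 25 + 0 + 25 + 100 + 225 = 700
h = 1/7 + (0)²/700 = 0.142857 + 0 = 0.1429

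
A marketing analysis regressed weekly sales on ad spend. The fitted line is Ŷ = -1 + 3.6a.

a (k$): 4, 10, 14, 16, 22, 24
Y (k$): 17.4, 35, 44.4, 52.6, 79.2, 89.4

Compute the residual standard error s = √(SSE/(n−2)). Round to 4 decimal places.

s = 4.3012

a=4: Ŷ = -1 + 3.6·4 = 13.4; r = 17.4 − 13.4 = 4
a=10: Ŷ = -1 + 3.6·10 = 35; r = 35 − 35 = 0
a=14: Ŷ = -1 + 3.6·14 = 49.4; r = 44.4 − 49.4 = -5
a=16: Ŷ = -1 + 3.6·16 = 56.6; r = 52.6 − 56.6 = -4
a=22: Ŷ = -1 + 3.6·22 = 78.2; r = 79.2 − 78.2 = 1
a=24: Ŷ = -1 + 3.6·24 = 85.4; r = 89.4 − 85.4 = 4
SSE = 16 + 0 + 25 + 16 + 1 + 16 = 74
s = √(74/4) = √18.5 ≈ 4.3012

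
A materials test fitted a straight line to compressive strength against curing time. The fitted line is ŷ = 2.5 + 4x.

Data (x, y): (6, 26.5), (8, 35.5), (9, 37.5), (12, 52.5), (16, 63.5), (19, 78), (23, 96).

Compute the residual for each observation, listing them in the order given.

x=6: ŷ = 2.5 + 4·6 = 26.5; e = 26.5 − 26.5 = 0
x=8: ŷ = 2.5 + 4·8 = 34.5; e = 35.5 − 34.5 = 1
x=9: ŷ = 2.5 + 4·9 = 38.5; e = 37.5 − 38.5 = -1
x=12: ŷ = 2.5 + 4·12 = 50.5; e = 52.5 − 50.5 = 2
x=16: ŷ = 2.5 + 4·16 = 66.5; e = 63.5 − 66.5 = -3
x=19: ŷ = 2.5 + 4·19 = 78.5; e = 78 − 78.5 = -0.5
x=23: ŷ = 2.5 + 4·23 = 94.5; e = 96 − 94.5 = 1.5

0, 1, -1, 2, -3, -0.5, 1.5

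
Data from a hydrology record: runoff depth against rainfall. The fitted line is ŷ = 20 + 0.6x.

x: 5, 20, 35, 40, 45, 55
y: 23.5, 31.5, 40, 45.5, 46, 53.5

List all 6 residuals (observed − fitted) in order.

x=5: ŷ = 20 + 0.6·5 = 23; r = 23.5 − 23 = 0.5
x=20: ŷ = 20 + 0.6·20 = 32; r = 31.5 − 32 = -0.5
x=35: ŷ = 20 + 0.6·35 = 41; r = 40 − 41 = -1
x=40: ŷ = 20 + 0.6·40 = 44; r = 45.5 − 44 = 1.5
x=45: ŷ = 20 + 0.6·45 = 47; r = 46 − 47 = -1
x=55: ŷ = 20 + 0.6·55 = 53; r = 53.5 − 53 = 0.5

0.5, -0.5, -1, 1.5, -1, 0.5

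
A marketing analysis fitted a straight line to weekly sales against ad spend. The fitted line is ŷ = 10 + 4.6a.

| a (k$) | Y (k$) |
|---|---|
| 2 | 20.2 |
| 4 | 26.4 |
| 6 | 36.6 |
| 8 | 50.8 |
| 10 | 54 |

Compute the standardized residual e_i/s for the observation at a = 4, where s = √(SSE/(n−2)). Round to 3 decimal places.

-0.679

a=2: ŷ = 10 + 4.6·2 = 19.2; e = 20.2 − 19.2 = 1
a=4: ŷ = 10 + 4.6·4 = 28.4; e = 26.4 − 28.4 = -2
a=6: ŷ = 10 + 4.6·6 = 37.6; e = 36.6 − 37.6 = -1
a=8: ŷ = 10 + 4.6·8 = 46.8; e = 50.8 − 46.8 = 4
a=10: ŷ = 10 + 4.6·10 = 56; e = 54 − 56 = -2
SSE = 1 + 4 + 1 + 16 + 4 = 26
s = √(26/3) = 2.94392
e/s = -2 / 2.94392 = -0.679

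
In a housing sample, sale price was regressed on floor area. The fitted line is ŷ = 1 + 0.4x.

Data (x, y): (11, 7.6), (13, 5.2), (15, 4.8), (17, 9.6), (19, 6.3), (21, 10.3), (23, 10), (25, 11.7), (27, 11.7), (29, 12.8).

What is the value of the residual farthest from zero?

x=11: ŷ = 1 + 0.4·11 = 5.4; r = 7.6 − 5.4 = 2.2
x=13: ŷ = 1 + 0.4·13 = 6.2; r = 5.2 − 6.2 = -1
x=15: ŷ = 1 + 0.4·15 = 7; r = 4.8 − 7 = -2.2
x=17: ŷ = 1 + 0.4·17 = 7.8; r = 9.6 − 7.8 = 1.8
x=19: ŷ = 1 + 0.4·19 = 8.6; r = 6.3 − 8.6 = -2.3
x=21: ŷ = 1 + 0.4·21 = 9.4; r = 10.3 − 9.4 = 0.9
x=23: ŷ = 1 + 0.4·23 = 10.2; r = 10 − 10.2 = -0.2
x=25: ŷ = 1 + 0.4·25 = 11; r = 11.7 − 11 = 0.7
x=27: ŷ = 1 + 0.4·27 = 11.8; r = 11.7 − 11.8 = -0.1
x=29: ŷ = 1 + 0.4·29 = 12.6; r = 12.8 − 12.6 = 0.2
Largest |r| is 2.3 at x = 19, residual -2.3.

r = -2.3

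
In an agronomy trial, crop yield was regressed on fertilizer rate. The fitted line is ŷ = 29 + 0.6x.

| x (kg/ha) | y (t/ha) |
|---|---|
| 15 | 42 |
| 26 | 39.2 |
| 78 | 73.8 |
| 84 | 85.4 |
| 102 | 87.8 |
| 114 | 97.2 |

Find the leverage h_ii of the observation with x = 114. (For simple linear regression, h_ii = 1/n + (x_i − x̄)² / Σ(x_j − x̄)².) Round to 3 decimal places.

h = 0.405

x̄ = (15 + 26 + 78 + 84 + 102 + 114)/6 = 69.8333
Σ(x − x̄)² = 3006.69 + 1921.36 + 66.6944 + 200.694 + 1034.69 + 1950.69 = 8180.83
h = 1/6 + (44.1667)²/8180.83 = 0.166667 + 0.238447 = 0.405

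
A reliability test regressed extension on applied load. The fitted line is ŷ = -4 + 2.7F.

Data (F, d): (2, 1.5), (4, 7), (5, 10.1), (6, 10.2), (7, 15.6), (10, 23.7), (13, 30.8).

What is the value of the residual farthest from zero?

F=2: ŷ = -4 + 2.7·2 = 1.4; e = 1.5 − 1.4 = 0.1
F=4: ŷ = -4 + 2.7·4 = 6.8; e = 7 − 6.8 = 0.2
F=5: ŷ = -4 + 2.7·5 = 9.5; e = 10.1 − 9.5 = 0.6
F=6: ŷ = -4 + 2.7·6 = 12.2; e = 10.2 − 12.2 = -2
F=7: ŷ = -4 + 2.7·7 = 14.9; e = 15.6 − 14.9 = 0.7
F=10: ŷ = -4 + 2.7·10 = 23; e = 23.7 − 23 = 0.7
F=13: ŷ = -4 + 2.7·13 = 31.1; e = 30.8 − 31.1 = -0.3
Largest |e| is 2 at F = 6, residual -2.

e = -2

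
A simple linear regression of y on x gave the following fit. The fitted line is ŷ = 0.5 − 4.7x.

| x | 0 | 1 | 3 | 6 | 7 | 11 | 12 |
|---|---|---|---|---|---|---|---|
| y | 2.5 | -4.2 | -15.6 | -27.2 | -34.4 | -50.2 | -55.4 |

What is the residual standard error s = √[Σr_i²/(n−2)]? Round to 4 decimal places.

s = 1.6432

x=0: ŷ = 0.5 − 4.7·0 = 0.5; r = 2.5 − 0.5 = 2
x=1: ŷ = 0.5 − 4.7·1 = -4.2; r = -4.2 − (-4.2) = 0
x=3: ŷ = 0.5 − 4.7·3 = -13.6; r = -15.6 − (-13.6) = -2
x=6: ŷ = 0.5 − 4.7·6 = -27.7; r = -27.2 − (-27.7) = 0.5
x=7: ŷ = 0.5 − 4.7·7 = -32.4; r = -34.4 − (-32.4) = -2
x=11: ŷ = 0.5 − 4.7·11 = -51.2; r = -50.2 − (-51.2) = 1
x=12: ŷ = 0.5 − 4.7·12 = -55.9; r = -55.4 − (-55.9) = 0.5
SSE = 4 + 0 + 4 + 0.25 + 4 + 1 + 0.25 = 13.5
s = √(13.5/5) = √2.7 ≈ 1.6432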